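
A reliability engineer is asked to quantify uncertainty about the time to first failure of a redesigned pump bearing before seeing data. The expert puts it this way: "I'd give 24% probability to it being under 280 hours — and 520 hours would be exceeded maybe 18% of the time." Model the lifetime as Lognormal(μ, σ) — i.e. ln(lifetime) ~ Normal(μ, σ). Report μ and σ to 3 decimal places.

If T ~ Lognormal(μ,σ) then ln T ~ Normal(μ,σ), so the p-quantile of ln T is μ + z_p·σ.
ln(280) = 5.635 and ln(520) = 6.254; z_{0.24} = -0.7063, z_{0.82} = 0.9154.
σ = (6.254 − 5.635)/(0.9154 − (-0.7063)) = 0.382.
μ = 5.635 − (-0.7063)·0.382 = 5.904.

μ ≈ 5.904, σ ≈ 0.382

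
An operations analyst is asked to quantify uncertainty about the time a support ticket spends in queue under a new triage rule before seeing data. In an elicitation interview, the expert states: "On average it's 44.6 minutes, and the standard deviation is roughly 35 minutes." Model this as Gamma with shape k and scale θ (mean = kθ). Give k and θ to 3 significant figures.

For Gamma(k, scale θ): mean = kθ, variance = kθ², so CV = 1/√k.
CV = SD/mean = 35/44.6 = 0.7848, hence k = 1/CV² = 1.62.
Then θ = mean/k = 44.6/1.62 = 27.5.

k ≈ 1.62, θ ≈ 27.5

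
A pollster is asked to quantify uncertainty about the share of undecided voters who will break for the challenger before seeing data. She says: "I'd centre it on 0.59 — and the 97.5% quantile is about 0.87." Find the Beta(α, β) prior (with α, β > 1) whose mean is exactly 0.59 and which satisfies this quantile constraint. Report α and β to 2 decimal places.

With mean 0.59 fixed, write α = 0.59s, β = 0.41s where s = α+β.
Need P(θ < 0.87) = 0.975 under Beta(0.59s, 0.41s). Normal approximation: (q−m)/√(m(1−m)/s) ≈ z_{0.975} = 1.96, so s ≈ 0.59·0.41·(1.96)²/(0.87−0.59)² = 11.9.
At s = 11.9: P(θ<0.87) ≈ 0.990. Adjusting to match 0.975 gives s ≈ 8.75.
So α = 0.59·8.75 ≈ 5.16, β = 0.41·8.75 ≈ 3.59.

α ≈ 5.16, β ≈ 3.59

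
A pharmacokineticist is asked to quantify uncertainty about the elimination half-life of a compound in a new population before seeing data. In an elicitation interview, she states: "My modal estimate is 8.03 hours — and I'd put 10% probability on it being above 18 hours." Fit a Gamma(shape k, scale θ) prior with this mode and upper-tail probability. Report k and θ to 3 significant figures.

Gamma(k,θ) with k>1 has mode (k−1)θ, so θ = 8.03/(k−1).
Need P(X < 18) = 0.9 with θ tied to k this way. Start at k = 2, θ = 8.03: P(X<18) ≈ 0.655.
Too low — raise k to concentrate. Iterating converges to k ≈ 3.95.
Then θ = 8.03/(3.95−1) ≈ 2.72.

k ≈ 3.95, θ ≈ 2.72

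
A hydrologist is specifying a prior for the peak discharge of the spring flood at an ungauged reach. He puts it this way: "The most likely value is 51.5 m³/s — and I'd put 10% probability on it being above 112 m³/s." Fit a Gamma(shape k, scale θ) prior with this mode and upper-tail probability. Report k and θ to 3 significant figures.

k ≈ 4.18, θ ≈ 16.2

Gamma(k,θ) with k>1 has mode (k−1)θ, so θ = 51.5/(k−1).
Need P(X < 112) = 0.9 with θ tied to k this way. Start at k = 2, θ = 51.5: P(X<112) ≈ 0.639.
Too low — raise k to concentrate. Iterating converges to k ≈ 4.18.
Then θ = 51.5/(4.18−1) ≈ 16.2.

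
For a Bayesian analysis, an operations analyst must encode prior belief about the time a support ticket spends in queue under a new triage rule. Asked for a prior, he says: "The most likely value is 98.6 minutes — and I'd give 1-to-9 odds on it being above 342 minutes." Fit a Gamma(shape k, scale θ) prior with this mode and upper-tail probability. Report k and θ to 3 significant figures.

k ≈ 2.21, θ ≈ 81.4

Gamma(k,θ) with k>1 has mode (k−1)θ, so θ = 98.6/(k−1).
Need P(X < 342) = 0.9 with θ tied to k this way. Start at k = 2, θ = 98.6: P(X<342) ≈ 0.861.
Too low — raise k to concentrate. Iterating converges to k ≈ 2.21.
Then θ = 98.6/(2.21−1) ≈ 81.4.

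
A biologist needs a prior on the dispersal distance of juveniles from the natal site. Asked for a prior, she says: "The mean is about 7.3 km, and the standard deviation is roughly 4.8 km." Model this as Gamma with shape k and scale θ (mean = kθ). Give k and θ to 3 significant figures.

For Gamma(k, scale θ): mean = kθ, variance = kθ², so CV = 1/√k.
CV = SD/mean = 4.8/7.3 = 0.6575, hence k = 1/CV² = 2.31.
Then θ = mean/k = 7.3/2.31 = 3.16.

k ≈ 2.31, θ ≈ 3.16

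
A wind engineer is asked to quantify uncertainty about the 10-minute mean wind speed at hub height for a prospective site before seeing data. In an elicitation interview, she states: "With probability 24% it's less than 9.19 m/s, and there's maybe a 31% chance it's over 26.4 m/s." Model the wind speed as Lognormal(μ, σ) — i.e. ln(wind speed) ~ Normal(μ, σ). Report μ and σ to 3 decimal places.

μ ≈ 2.838, σ ≈ 0.878

If T ~ Lognormal(μ,σ) then ln T ~ Normal(μ,σ), so the p-quantile of ln T is μ + z_p·σ.
ln(9.19) = 2.218 and ln(26.4) = 3.273; z_{0.24} = -0.7063, z_{0.69} = 0.4959.
σ = (3.273 − 2.218)/(0.4959 − (-0.7063)) = 0.878.
μ = 2.218 − (-0.7063)·0.878 = 2.838.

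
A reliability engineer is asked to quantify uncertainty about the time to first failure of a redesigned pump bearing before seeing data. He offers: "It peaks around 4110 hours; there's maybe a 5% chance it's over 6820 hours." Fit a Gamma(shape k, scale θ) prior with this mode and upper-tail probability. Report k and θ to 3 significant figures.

Gamma(k,θ) with k>1 has mode (k−1)θ, so θ = 4110/(k−1).
Need P(X < 6820) = 0.95 with θ tied to k this way. Start at k = 2, θ = 4110: P(X<6820) ≈ 0.494.
Too low — raise k to concentrate. Iterating converges to k ≈ 11.9.
Then θ = 4110/(11.9−1) ≈ 377.

k ≈ 11.9, θ ≈ 377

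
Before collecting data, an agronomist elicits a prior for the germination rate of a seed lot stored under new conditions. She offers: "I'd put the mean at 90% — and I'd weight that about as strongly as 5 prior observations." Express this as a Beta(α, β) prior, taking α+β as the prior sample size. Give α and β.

Under the effective-sample-size interpretation, Beta(α, β) has prior mean α/(α+β) and prior sample size α+β.
So α+β = 5 and α/(α+β) = 0.9, giving α = 0.9·5 = 4.5 and β = 5 − 4.5 = 0.5.

α = 4.5, β = 0.5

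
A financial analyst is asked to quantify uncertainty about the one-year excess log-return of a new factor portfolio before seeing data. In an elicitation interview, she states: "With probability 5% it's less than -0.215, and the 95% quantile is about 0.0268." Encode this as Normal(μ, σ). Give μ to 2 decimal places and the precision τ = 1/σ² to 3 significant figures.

μ = -0.09, τ = 185

For Normal(μ,σ), the p-quantile is μ + z_p·σ. Here z_{0.05} = -1.645, z_{0.95} = 1.645.
So -0.215 = μ − 1.645σ and 0.0268 = μ + 1.645σ.
Subtracting: σ = (0.0268 − -0.215)/(1.645 − (-1.645)) = 0.07.
Then μ = -0.215 − (-1.645)·0.07 = -0.09.
Precision τ = 1/σ² = 1/0.0735² = 185.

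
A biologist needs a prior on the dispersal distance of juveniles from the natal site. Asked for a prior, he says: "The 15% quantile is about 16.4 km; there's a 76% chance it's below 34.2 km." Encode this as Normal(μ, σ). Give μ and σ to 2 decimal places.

μ = 26.99, σ = 10.21

For Normal(μ,σ), the p-quantile is μ + z_p·σ. Here z_{0.15} = -1.036, z_{0.76} = 0.7063.
So 16.4 = μ − 1.036σ and 34.2 = μ + 0.7063σ.
Subtracting: σ = (34.2 − 16.4)/(0.7063 − (-1.036)) = 10.21.
Then μ = 16.4 − (-1.036)·10.21 = 26.99.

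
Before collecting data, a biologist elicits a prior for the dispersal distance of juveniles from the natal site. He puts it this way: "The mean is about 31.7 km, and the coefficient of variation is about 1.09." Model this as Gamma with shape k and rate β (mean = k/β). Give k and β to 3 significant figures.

k ≈ 0.842, β ≈ 0.0266

For Gamma(k, rate β): mean = k/β, variance = k/β², so CV = 1/√k.
CV = 1.09, hence k = 1/CV² = 0.842.
Then β = k/mean = 0.842/31.7 = 0.0266.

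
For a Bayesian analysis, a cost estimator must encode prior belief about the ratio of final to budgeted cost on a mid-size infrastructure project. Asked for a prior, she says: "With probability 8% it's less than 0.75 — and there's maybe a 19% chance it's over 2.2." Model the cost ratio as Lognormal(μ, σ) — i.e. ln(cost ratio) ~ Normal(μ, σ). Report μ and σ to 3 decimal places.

μ ≈ 0.375, σ ≈ 0.471

If T ~ Lognormal(μ,σ) then ln T ~ Normal(μ,σ), so the p-quantile of ln T is μ + z_p·σ.
ln(0.75) = -0.2877 and ln(2.2) = 0.7885; z_{0.08} = -1.405, z_{0.81} = 0.8779.
σ = (0.7885 − -0.2877)/(0.8779 − (-1.405)) = 0.471.
μ = -0.2877 − (-1.405)·0.471 = 0.375.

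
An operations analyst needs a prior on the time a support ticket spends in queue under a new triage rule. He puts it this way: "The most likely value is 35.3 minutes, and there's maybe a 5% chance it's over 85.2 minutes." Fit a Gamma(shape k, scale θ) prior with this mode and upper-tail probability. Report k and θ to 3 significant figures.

Gamma(k,θ) with k>1 has mode (k−1)θ, so θ = 35.3/(k−1).
Need P(X < 85.2) = 0.95 with θ tied to k this way. Start at k = 2, θ = 35.3: P(X<85.2) ≈ 0.695.
Too low — raise k to concentrate. Iterating converges to k ≈ 4.51.
Then θ = 35.3/(4.51−1) ≈ 10.1.

k ≈ 4.51, θ ≈ 10.1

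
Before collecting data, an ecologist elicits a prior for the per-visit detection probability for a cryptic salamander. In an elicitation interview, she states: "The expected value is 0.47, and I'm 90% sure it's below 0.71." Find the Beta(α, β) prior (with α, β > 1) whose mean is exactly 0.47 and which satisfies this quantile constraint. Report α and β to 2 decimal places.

With mean 0.47 fixed, write α = 0.47s, β = 0.53s where s = α+β.
Need P(θ < 0.71) = 0.9 under Beta(0.47s, 0.53s). Normal approximation: (q−m)/√(m(1−m)/s) ≈ z_{0.9} = 1.28, so s ≈ 0.47·0.53·(1.28)²/(0.71−0.47)² = 7.1.
At s = 7.1: P(θ<0.71) ≈ 0.904. Adjusting to match 0.9 gives s ≈ 6.85.
So α = 0.47·6.85 ≈ 3.22, β = 0.53·6.85 ≈ 3.63.

α ≈ 3.22, β ≈ 3.63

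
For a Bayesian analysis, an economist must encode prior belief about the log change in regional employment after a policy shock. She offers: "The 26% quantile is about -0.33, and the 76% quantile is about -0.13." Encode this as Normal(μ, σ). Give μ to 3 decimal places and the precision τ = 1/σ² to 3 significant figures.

The p-quantile of Normal(μ,σ) is μ + z_p·σ, with z_{0.26} = -0.6433 and z_{0.76} = 0.7063.
Eliminate σ: μ = (z₂·x₁ − z₁·x₂)/(z₂ − z₁) = (0.7063·-0.33 − (-0.6433)·-0.13)/1.35 = -0.235.
Then σ = (x₂ − x₁)/(z₂ − z₁) = (-0.13 − -0.33)/1.35 = 0.148.
Precision τ = 1/σ² = 1/0.1482² = 45.5.

μ = -0.235, τ = 45.5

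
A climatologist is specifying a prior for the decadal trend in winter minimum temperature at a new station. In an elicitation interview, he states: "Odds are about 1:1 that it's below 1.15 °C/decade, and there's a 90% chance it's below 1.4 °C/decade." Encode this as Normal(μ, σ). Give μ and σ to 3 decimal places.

μ = 1.150, σ = 0.195

For Normal(μ,σ), the p-quantile is μ + z_p·σ. Here z_{0.5} = 0, z_{0.9} = 1.282.
So 1.15 = μ + 0σ and 1.4 = μ + 1.282σ.
Subtracting: σ = (1.4 − 1.15)/(1.282 − (0)) = 0.195.
Then μ = 1.15 − (0)·0.195 = 1.150.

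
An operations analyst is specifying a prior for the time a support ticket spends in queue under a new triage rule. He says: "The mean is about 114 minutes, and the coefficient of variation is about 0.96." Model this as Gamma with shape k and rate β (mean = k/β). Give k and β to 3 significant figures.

k ≈ 1.09, β ≈ 0.00952

For Gamma(k, rate β): mean = k/β, variance = k/β², so CV = 1/√k.
CV = 0.96, hence k = 1/CV² = 1.09.
Then β = k/mean = 1.09/114 = 0.00952.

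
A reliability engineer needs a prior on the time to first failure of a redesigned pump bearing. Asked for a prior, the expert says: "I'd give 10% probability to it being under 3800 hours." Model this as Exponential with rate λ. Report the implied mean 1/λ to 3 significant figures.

mean ≈ 36100 hours

P(T < 3800.0) = 1 − e^(−λ·3800.0) = 0.1, so λ = −ln(1−0.1)/3800.0 = −ln(0.9)/3800.0 = 2.77e-05.
Mean = 1/λ = 36100 hours.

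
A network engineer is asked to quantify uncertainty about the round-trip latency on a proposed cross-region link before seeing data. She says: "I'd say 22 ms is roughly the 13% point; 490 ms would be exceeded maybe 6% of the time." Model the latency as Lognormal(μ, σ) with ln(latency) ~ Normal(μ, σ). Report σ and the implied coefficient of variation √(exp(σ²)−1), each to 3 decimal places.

σ ≈ 1.157, CV ≈ 1.679

If T ~ Lognormal(μ,σ) then ln T ~ Normal(μ,σ), so the p-quantile of ln T is μ + z_p·σ.
ln(22) = 3.091 and ln(490) = 6.194; z_{0.13} = -1.126, z_{0.94} = 1.555.
σ = (6.194 − 3.091)/(1.555 − (-1.126)) = 1.157.
μ = 3.091 − (-1.126)·1.157 = 4.395.
CV = √(exp(σ²)−1) = √(exp(1.3397)−1) = 1.679.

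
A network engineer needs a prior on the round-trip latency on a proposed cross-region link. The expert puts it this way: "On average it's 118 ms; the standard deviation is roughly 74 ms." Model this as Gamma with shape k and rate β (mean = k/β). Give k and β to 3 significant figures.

k ≈ 2.54, β ≈ 0.0215

For Gamma(k, rate β): mean = k/β, variance = k/β², so CV = 1/√k.
CV = SD/mean = 74/118 = 0.6271, hence k = 1/CV² = 2.54.
Then β = k/mean = 2.54/118 = 0.0215.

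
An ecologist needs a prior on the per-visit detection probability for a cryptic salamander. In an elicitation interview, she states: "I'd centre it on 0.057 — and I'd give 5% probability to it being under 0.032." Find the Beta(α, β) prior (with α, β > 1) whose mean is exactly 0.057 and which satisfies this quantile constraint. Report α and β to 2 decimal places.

α ≈ 10.54, β ≈ 174.34

With mean 0.057 fixed, write α = 0.057s, β = 0.943s where s = α+β.
Need P(θ < 0.032) = 0.05 under Beta(0.057s, 0.943s). Normal approximation: (q−m)/√(m(1−m)/s) ≈ z_{0.05} = -1.64, so s ≈ 0.057·0.943·(-1.64)²/(0.032−0.057)² = 232.7.
At s = 232.7: P(θ<0.032) ≈ 0.031. Adjusting to match 0.05 gives s ≈ 184.88.
So α = 0.057·184.88 ≈ 10.54, β = 0.943·184.88 ≈ 174.34.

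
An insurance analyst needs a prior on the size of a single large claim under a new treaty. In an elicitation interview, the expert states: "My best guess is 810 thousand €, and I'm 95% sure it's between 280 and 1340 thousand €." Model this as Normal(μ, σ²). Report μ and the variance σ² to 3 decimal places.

μ = 810.000, σ² = 73123.262

A symmetric 95% interval runs μ ± z·σ with z = 1.96.
Half-width = 530, so σ = 530/1.96 = 270.4131 and σ² = 73123.262.
μ is the stated best guess, 810.000.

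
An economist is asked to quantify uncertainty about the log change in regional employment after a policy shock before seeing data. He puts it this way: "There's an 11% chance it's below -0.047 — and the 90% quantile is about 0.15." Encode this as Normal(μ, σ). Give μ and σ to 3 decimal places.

μ = 0.049, σ = 0.079

The p-quantile of Normal(μ,σ) is μ + z_p·σ, with z_{0.11} = -1.227 and z_{0.9} = 1.282.
Eliminate σ: μ = (z₂·x₁ − z₁·x₂)/(z₂ − z₁) = (1.282·-0.047 − (-1.227)·0.15)/2.508 = 0.049.
Then σ = (x₂ − x₁)/(z₂ − z₁) = (0.15 − -0.047)/2.508 = 0.079.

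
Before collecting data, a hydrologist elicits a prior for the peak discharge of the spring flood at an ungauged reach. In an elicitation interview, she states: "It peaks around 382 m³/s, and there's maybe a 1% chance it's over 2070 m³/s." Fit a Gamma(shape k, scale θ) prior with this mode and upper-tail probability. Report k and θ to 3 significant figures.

Gamma(k,θ) with k>1 has mode (k−1)θ, so θ = 382/(k−1).
Need P(X < 2070) = 0.99 with θ tied to k this way. Start at k = 2, θ = 382: P(X<2070) ≈ 0.972.
Too low — raise k to concentrate. Iterating converges to k ≈ 2.34.
Then θ = 382/(2.34−1) ≈ 285.

k ≈ 2.34, θ ≈ 285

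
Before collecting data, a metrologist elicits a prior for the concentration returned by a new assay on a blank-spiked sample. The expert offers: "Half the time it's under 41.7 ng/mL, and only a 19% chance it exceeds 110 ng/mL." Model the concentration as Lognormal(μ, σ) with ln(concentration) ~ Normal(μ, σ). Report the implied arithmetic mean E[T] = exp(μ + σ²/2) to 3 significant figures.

E[T] ≈ 76.8 ng/mL

If T ~ Lognormal(μ,σ) then ln T ~ Normal(μ,σ), so the p-quantile of ln T is μ + z_p·σ.
ln(41.7) = 3.731 and ln(110) = 4.7; z_{0.5} = 0, z_{0.81} = 0.8779.
σ = (4.7 − 3.731)/(0.8779 − (0)) = 1.105.
μ = 3.731 − (0)·1.105 = 3.731.
E[T] = exp(μ + σ²/2) = exp(3.731 + 0.6104) = 76.8 ng/mL.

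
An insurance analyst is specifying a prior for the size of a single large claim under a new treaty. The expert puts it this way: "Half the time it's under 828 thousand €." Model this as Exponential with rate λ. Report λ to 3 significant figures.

Exponential median = ln 2 / λ, so λ = ln 2 / 828.0 = 0.000837.

λ ≈ 0.000837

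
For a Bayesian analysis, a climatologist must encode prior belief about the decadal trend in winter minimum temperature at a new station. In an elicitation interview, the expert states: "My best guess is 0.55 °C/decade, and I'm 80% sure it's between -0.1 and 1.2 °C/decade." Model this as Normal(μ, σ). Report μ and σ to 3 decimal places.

μ = 0.550, σ = 0.507

A symmetric 80% interval runs μ ± z·σ with z = 1.282.
Half-width = 0.65, so σ = 0.65/1.282 = 0.507.
μ is the stated best guess, 0.550.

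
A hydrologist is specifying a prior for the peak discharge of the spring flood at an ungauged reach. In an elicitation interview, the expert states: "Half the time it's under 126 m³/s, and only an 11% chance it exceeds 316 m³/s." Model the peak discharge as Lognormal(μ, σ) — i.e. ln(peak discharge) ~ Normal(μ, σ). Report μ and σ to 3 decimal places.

If T ~ Lognormal(μ,σ) then ln T ~ Normal(μ,σ), so the p-quantile of ln T is μ + z_p·σ.
ln(126) = 4.836 and ln(316) = 5.756; z_{0.5} = 0, z_{0.89} = 1.227.
σ = (5.756 − 4.836)/(1.227 − (0)) = 0.750.
μ = 4.836 − (0)·0.750 = 4.836.

μ ≈ 4.836, σ ≈ 0.750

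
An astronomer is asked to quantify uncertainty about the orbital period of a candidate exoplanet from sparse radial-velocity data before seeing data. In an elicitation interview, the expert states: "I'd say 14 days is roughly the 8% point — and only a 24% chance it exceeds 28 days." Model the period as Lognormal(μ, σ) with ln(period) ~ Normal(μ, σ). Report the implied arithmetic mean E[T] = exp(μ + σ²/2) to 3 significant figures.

If T ~ Lognormal(μ,σ) then ln T ~ Normal(μ,σ), so the p-quantile of ln T is μ + z_p·σ.
ln(14) = 2.639 and ln(28) = 3.332; z_{0.08} = -1.405, z_{0.76} = 0.7063.
σ = (3.332 − 2.639)/(0.7063 − (-1.405)) = 0.328.
μ = 2.639 − (-1.405)·0.328 = 3.100.
E[T] = exp(μ + σ²/2) = exp(3.100 + 0.0539) = 23.4 days.

E[T] ≈ 23.4 days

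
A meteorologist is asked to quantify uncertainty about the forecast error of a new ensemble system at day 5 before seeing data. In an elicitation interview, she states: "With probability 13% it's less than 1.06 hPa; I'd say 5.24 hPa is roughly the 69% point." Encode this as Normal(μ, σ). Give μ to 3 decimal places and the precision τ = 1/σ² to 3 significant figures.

μ = 3.962, τ = 0.151

For Normal(μ,σ), the p-quantile is μ + z_p·σ. Here z_{0.13} = -1.126, z_{0.69} = 0.4959.
So 1.06 = μ − 1.126σ and 5.24 = μ + 0.4959σ.
Subtracting: σ = (5.24 − 1.06)/(0.4959 − (-1.126)) = 2.577.
Then μ = 1.06 − (-1.126)·2.577 = 3.962.
Precision τ = 1/σ² = 1/2.577² = 0.151.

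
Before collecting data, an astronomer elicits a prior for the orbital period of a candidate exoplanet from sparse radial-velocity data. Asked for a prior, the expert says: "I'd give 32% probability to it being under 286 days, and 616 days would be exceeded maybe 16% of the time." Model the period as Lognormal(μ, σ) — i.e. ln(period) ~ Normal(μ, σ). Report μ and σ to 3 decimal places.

μ ≈ 5.901, σ ≈ 0.525

If T ~ Lognormal(μ,σ) then ln T ~ Normal(μ,σ), so the p-quantile of ln T is μ + z_p·σ.
ln(286) = 5.656 and ln(616) = 6.423; z_{0.32} = -0.4677, z_{0.84} = 0.9945.
σ = (6.423 − 5.656)/(0.9945 − (-0.4677)) = 0.525.
μ = 5.656 − (-0.4677)·0.525 = 5.901.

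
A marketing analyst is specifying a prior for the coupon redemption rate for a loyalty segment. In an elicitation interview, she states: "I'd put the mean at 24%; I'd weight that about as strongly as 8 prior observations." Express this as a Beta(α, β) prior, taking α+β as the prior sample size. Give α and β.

Under the effective-sample-size interpretation, Beta(α, β) has prior mean α/(α+β) and prior sample size α+β.
So α+β = 8 and α/(α+β) = 0.24, giving α = 0.24·8 = 1.92 and β = 8 − 1.92 = 6.08.

α = 1.92, β = 6.08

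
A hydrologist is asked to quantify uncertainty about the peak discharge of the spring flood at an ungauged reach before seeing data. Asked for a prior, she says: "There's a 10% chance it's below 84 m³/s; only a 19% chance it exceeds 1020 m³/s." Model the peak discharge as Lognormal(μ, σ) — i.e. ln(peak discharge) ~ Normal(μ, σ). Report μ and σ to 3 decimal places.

μ ≈ 5.913, σ ≈ 1.156

If T ~ Lognormal(μ,σ) then ln T ~ Normal(μ,σ), so the p-quantile of ln T is μ + z_p·σ.
ln(84) = 4.431 and ln(1020) = 6.928; z_{0.1} = -1.282, z_{0.81} = 0.8779.
σ = (6.928 − 4.431)/(0.8779 − (-1.282)) = 1.156.
μ = 4.431 − (-1.282)·1.156 = 5.913.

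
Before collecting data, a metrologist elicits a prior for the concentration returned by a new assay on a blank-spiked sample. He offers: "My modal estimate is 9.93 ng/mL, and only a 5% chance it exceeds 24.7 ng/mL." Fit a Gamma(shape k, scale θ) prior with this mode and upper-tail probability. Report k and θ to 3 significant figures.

k ≈ 4.27, θ ≈ 3.03

Gamma(k,θ) with k>1 has mode (k−1)θ, so θ = 9.93/(k−1).
Need P(X < 24.7) = 0.95 with θ tied to k this way. Start at k = 2, θ = 9.93: P(X<24.7) ≈ 0.710.
Too low — raise k to concentrate. Iterating converges to k ≈ 4.27.
Then θ = 9.93/(4.27−1) ≈ 3.03.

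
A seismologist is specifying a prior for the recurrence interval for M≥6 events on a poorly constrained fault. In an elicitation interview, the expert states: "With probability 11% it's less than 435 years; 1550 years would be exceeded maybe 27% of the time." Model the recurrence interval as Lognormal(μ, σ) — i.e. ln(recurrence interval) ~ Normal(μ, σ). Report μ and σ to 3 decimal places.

If T ~ Lognormal(μ,σ) then ln T ~ Normal(μ,σ), so the p-quantile of ln T is μ + z_p·σ.
ln(435) = 6.075 and ln(1550) = 7.346; z_{0.11} = -1.227, z_{0.73} = 0.6128.
σ = (7.346 − 6.075)/(0.6128 − (-1.227)) = 0.691.
μ = 6.075 − (-1.227)·0.691 = 6.923.

μ ≈ 6.923, σ ≈ 0.691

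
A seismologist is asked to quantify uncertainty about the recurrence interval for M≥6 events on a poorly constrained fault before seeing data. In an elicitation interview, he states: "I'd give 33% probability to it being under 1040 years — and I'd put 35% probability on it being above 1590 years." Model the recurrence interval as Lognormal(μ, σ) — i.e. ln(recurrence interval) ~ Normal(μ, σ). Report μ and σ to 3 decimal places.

If T ~ Lognormal(μ,σ) then ln T ~ Normal(μ,σ), so the p-quantile of ln T is μ + z_p·σ.
ln(1040) = 6.947 and ln(1590) = 7.371; z_{0.33} = -0.4399, z_{0.65} = 0.3853.
σ = (7.371 − 6.947)/(0.3853 − (-0.4399)) = 0.514.
μ = 6.947 − (-0.4399)·0.514 = 7.173.

μ ≈ 7.173, σ ≈ 0.514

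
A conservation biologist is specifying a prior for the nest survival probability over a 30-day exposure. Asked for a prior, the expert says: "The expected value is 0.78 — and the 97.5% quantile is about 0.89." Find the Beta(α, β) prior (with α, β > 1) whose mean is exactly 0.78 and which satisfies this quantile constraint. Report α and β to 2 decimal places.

With mean 0.78 fixed, write α = 0.78s, β = 0.22s where s = α+β.
Need P(θ < 0.89) = 0.975 under Beta(0.78s, 0.22s). Normal approximation: (q−m)/√(m(1−m)/s) ≈ z_{0.975} = 1.96, so s ≈ 0.78·0.22·(1.96)²/(0.89−0.78)² = 54.5.
At s = 54.5: P(θ<0.89) ≈ 0.988. Adjusting to match 0.975 gives s ≈ 42.11.
So α = 0.78·42.11 ≈ 32.85, β = 0.22·42.11 ≈ 9.26.

α ≈ 32.85, β ≈ 9.26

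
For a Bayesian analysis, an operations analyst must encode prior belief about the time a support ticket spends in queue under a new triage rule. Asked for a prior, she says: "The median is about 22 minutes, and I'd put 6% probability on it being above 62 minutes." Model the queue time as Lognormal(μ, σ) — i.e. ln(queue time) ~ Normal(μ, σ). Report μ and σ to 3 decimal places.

If T ~ Lognormal(μ,σ) then ln T ~ Normal(μ,σ), so the p-quantile of ln T is μ + z_p·σ.
ln(22) = 3.091 and ln(62) = 4.127; z_{0.5} = 0, z_{0.94} = 1.555.
σ = (4.127 − 3.091)/(1.555 − (0)) = 0.666.
μ = 3.091 − (0)·0.666 = 3.091.

μ ≈ 3.091, σ ≈ 0.666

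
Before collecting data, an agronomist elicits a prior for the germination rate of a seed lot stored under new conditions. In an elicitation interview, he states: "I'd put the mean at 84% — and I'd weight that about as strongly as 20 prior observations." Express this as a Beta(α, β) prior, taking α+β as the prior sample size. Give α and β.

Under the effective-sample-size interpretation, Beta(α, β) has prior mean α/(α+β) and prior sample size α+β.
So α+β = 20 and α/(α+β) = 0.84, giving α = 0.84·20 = 16.8 and β = 20 − 16.8 = 3.2.

α = 16.8, β = 3.2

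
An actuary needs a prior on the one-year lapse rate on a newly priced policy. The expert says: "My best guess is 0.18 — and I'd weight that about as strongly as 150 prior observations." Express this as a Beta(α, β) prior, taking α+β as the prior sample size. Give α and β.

α = 27, β = 123

Under the effective-sample-size interpretation, Beta(α, β) has prior mean α/(α+β) and prior sample size α+β.
So α+β = 150 and α/(α+β) = 0.18, giving α = 0.18·150 = 27 and β = 150 − 27 = 123.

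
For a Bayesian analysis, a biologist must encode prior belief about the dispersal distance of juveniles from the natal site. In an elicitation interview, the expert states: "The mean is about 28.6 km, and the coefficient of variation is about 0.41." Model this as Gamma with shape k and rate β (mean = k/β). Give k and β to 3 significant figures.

k ≈ 5.95, β ≈ 0.208

For Gamma(k, rate β): mean = k/β, variance = k/β², so CV = 1/√k.
CV = 0.41, hence k = 1/CV² = 5.95.
Then β = k/mean = 5.95/28.6 = 0.208.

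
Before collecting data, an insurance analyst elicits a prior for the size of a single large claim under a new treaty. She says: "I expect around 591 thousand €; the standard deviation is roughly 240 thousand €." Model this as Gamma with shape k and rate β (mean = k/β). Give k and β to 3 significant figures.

k ≈ 6.06, β ≈ 0.0103

For Gamma(k, rate β): mean = k/β, variance = k/β², so CV = 1/√k.
CV = SD/mean = 240/591 = 0.4061, hence k = 1/CV² = 6.06.
Then β = k/mean = 6.06/591 = 0.0103.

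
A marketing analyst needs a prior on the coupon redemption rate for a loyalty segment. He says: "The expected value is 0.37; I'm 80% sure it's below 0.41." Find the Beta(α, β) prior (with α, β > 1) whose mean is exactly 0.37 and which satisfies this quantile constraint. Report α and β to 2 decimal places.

α ≈ 37.73, β ≈ 64.25

With mean 0.37 fixed, write α = 0.37s, β = 0.63s where s = α+β.
Need P(θ < 0.41) = 0.8 under Beta(0.37s, 0.63s). Normal approximation: (q−m)/√(m(1−m)/s) ≈ z_{0.8} = 0.842, so s ≈ 0.37·0.63·(0.842)²/(0.41−0.37)² = 103.2.
At s = 103.2: P(θ<0.41) ≈ 0.801. Adjusting to match 0.8 gives s ≈ 101.99.
So α = 0.37·101.99 ≈ 37.73, β = 0.63·101.99 ≈ 64.25.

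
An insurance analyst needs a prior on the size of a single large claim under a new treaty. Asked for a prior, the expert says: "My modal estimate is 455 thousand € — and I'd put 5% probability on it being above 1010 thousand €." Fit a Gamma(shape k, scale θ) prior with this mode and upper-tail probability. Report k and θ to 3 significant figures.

Gamma(k,θ) with k>1 has mode (k−1)θ, so θ = 455/(k−1).
Need P(X < 1010) = 0.95 with θ tied to k this way. Start at k = 2, θ = 455: P(X<1010) ≈ 0.650.
Too low — raise k to concentrate. Iterating converges to k ≈ 5.32.
Then θ = 455/(5.32−1) ≈ 105.

k ≈ 5.32, θ ≈ 105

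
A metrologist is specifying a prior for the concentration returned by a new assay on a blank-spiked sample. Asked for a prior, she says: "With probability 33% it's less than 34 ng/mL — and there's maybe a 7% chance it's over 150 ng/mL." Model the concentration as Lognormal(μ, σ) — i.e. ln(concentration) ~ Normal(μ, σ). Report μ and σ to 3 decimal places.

If T ~ Lognormal(μ,σ) then ln T ~ Normal(μ,σ), so the p-quantile of ln T is μ + z_p·σ.
ln(34) = 3.526 and ln(150) = 5.011; z_{0.33} = -0.4399, z_{0.93} = 1.476.
σ = (5.011 − 3.526)/(1.476 − (-0.4399)) = 0.775.
μ = 3.526 − (-0.4399)·0.775 = 3.867.

μ ≈ 3.867, σ ≈ 0.775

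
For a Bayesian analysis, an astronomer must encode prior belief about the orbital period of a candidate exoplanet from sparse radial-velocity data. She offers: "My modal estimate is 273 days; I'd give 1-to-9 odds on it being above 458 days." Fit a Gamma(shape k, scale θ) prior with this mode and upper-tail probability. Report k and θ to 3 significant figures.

Gamma(k,θ) with k>1 has mode (k−1)θ, so θ = 273/(k−1).
Need P(X < 458) = 0.9 with θ tied to k this way. Start at k = 2, θ = 273: P(X<458) ≈ 0.500.
Too low — raise k to concentrate. Iterating converges to k ≈ 8.06.
Then θ = 273/(8.06−1) ≈ 38.7.

k ≈ 8.06, θ ≈ 38.7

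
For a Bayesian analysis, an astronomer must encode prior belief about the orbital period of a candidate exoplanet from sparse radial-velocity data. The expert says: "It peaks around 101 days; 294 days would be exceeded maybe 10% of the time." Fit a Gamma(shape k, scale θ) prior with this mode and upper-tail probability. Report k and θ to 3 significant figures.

Gamma(k,θ) with k>1 has mode (k−1)θ, so θ = 101/(k−1).
Need P(X < 294) = 0.9 with θ tied to k this way. Start at k = 2, θ = 101: P(X<294) ≈ 0.787.
Too low — raise k to concentrate. Iterating converges to k ≈ 2.67.
Then θ = 101/(2.67−1) ≈ 60.5.

k ≈ 2.67, θ ≈ 60.5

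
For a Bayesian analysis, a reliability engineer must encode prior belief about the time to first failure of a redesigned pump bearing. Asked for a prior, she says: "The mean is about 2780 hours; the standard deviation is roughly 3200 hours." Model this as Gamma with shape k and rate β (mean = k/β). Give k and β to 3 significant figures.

k ≈ 0.755, β ≈ 0.000271

For Gamma(k, rate β): mean = k/β, variance = k/β², so CV = 1/√k.
CV = SD/mean = 3200/2780 = 1.151, hence k = 1/CV² = 0.755.
Then β = k/mean = 0.755/2780 = 0.000271.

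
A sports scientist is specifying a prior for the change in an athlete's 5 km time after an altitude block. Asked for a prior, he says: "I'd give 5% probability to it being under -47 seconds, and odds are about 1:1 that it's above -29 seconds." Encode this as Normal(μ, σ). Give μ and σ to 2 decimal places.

The p-quantile of Normal(μ,σ) is μ + z_p·σ, with z_{0.05} = -1.645 and z_{0.5} = 0.
Eliminate σ: μ = (z₂·x₁ − z₁·x₂)/(z₂ − z₁) = (0·-47 − (-1.645)·-29)/1.645 = -29.00.
Then σ = (x₂ − x₁)/(z₂ − z₁) = (-29 − -47)/1.645 = 10.94.

μ = -29.00, σ = 10.94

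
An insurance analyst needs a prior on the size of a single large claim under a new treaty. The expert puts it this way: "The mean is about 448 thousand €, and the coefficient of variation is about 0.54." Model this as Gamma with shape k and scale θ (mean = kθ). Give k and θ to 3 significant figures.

k ≈ 3.43, θ ≈ 131

For Gamma(k, scale θ): mean = kθ, variance = kθ², so CV = 1/√k.
CV = 0.54, hence k = 1/CV² = 3.43.
Then θ = mean/k = 448/3.43 = 131.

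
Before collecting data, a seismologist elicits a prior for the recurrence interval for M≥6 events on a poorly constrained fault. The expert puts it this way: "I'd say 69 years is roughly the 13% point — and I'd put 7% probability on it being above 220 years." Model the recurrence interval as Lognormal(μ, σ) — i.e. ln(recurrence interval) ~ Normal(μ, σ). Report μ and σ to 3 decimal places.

If T ~ Lognormal(μ,σ) then ln T ~ Normal(μ,σ), so the p-quantile of ln T is μ + z_p·σ.
ln(69) = 4.234 and ln(220) = 5.394; z_{0.13} = -1.126, z_{0.93} = 1.476.
σ = (5.394 − 4.234)/(1.476 − (-1.126)) = 0.446.
μ = 4.234 − (-1.126)·0.446 = 4.736.

μ ≈ 4.736, σ ≈ 0.446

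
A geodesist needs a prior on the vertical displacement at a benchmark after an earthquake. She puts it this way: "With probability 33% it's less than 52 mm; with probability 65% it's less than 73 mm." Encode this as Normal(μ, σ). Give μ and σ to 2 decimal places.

μ = 63.19, σ = 25.45

The p-quantile of Normal(μ,σ) is μ + z_p·σ, with z_{0.33} = -0.4399 and z_{0.65} = 0.3853.
Eliminate σ: μ = (z₂·x₁ − z₁·x₂)/(z₂ − z₁) = (0.3853·52 − (-0.4399)·73)/0.8252 = 63.19.
Then σ = (x₂ − x₁)/(z₂ − z₁) = (73 − 52)/0.8252 = 25.45.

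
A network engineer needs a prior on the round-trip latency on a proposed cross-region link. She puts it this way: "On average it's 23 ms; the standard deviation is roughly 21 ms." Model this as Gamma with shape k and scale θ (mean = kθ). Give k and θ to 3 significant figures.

For Gamma(k, scale θ): mean = kθ, variance = kθ², so CV = 1/√k.
CV = SD/mean = 21/23 = 0.913, hence k = 1/CV² = 1.2.
Then θ = mean/k = 23/1.2 = 19.2.

k ≈ 1.2, θ ≈ 19.2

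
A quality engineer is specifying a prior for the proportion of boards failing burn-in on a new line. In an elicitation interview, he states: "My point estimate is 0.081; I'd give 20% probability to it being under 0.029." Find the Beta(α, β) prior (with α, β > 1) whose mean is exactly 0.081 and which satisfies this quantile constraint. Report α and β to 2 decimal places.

α ≈ 1.52, β ≈ 17.26

With mean 0.081 fixed, write α = 0.081s, β = 0.919s where s = α+β.
Need P(θ < 0.029) = 0.2 under Beta(0.081s, 0.919s). Normal approximation: (q−m)/√(m(1−m)/s) ≈ z_{0.2} = -0.842, so s ≈ 0.081·0.919·(-0.842)²/(0.029−0.081)² = 19.5.
At s = 19.5: P(θ<0.029) ≈ 0.193. Adjusting to match 0.2 gives s ≈ 18.78.
So α = 0.081·18.78 ≈ 1.52, β = 0.919·18.78 ≈ 17.26.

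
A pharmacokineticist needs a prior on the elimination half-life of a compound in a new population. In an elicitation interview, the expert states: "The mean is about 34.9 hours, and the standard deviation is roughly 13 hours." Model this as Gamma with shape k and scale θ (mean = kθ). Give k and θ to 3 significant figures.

For Gamma(k, scale θ): mean = kθ, variance = kθ², so CV = 1/√k.
CV = SD/mean = 13/34.9 = 0.3725, hence k = 1/CV² = 7.21.
Then θ = mean/k = 34.9/7.21 = 4.84.

k ≈ 7.21, θ ≈ 4.84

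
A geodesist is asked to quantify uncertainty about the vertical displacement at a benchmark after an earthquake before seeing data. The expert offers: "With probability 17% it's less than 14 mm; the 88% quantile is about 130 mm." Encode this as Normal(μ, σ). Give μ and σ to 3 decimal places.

For Normal(μ,σ), the p-quantile is μ + z_p·σ. Here z_{0.17} = -0.9542, z_{0.88} = 1.175.
So 14 = μ − 0.9542σ and 130 = μ + 1.175σ.
Subtracting: σ = (130 − 14)/(1.175 − (-0.9542)) = 54.482.
Then μ = 14 − (-0.9542)·54.482 = 65.985.

μ = 65.985, σ = 54.482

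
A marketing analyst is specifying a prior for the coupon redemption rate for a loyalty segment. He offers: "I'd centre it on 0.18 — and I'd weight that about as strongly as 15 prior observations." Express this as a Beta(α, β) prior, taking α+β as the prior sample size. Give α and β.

α = 2.7, β = 12.3

Under the effective-sample-size interpretation, Beta(α, β) has prior mean α/(α+β) and prior sample size α+β.
So α+β = 15 and α/(α+β) = 0.18, giving α = 0.18·15 = 2.7 and β = 15 − 2.7 = 12.3.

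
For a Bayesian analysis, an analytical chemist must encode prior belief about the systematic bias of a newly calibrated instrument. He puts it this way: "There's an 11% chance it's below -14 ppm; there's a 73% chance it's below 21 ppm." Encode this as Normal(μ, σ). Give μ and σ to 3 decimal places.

The p-quantile of Normal(μ,σ) is μ + z_p·σ, with z_{0.11} = -1.227 and z_{0.73} = 0.6128.
Eliminate σ: μ = (z₂·x₁ − z₁·x₂)/(z₂ − z₁) = (0.6128·-14 − (-1.227)·21)/1.839 = 9.339.
Then σ = (x₂ − x₁)/(z₂ − z₁) = (21 − -14)/1.839 = 19.029.

μ = 9.339, σ = 19.029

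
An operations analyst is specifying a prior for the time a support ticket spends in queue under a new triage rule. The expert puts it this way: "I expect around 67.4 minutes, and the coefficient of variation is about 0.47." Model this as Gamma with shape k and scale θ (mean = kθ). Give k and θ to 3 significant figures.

k ≈ 4.53, θ ≈ 14.9

For Gamma(k, scale θ): mean = kθ, variance = kθ², so CV = 1/√k.
CV = 0.47, hence k = 1/CV² = 4.53.
Then θ = mean/k = 67.4/4.53 = 14.9.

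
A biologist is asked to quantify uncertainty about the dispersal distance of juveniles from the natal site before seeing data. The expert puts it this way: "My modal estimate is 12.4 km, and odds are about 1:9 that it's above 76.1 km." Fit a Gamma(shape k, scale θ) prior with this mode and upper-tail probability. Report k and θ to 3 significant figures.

Gamma(k,θ) with k>1 has mode (k−1)θ, so θ = 12.4/(k−1).
Need P(X < 76.1) = 0.9 with θ tied to k this way. Start at k = 2, θ = 12.4: P(X<76.1) ≈ 0.985.
Too high — lower k to spread out. Iterating converges to k ≈ 1.51.
Then θ = 12.4/(1.51−1) ≈ 24.2.

k ≈ 1.51, θ ≈ 24.2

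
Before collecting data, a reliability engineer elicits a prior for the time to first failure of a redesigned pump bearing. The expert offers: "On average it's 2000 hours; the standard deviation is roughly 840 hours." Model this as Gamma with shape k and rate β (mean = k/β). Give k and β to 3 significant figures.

For Gamma(k, rate β): mean = k/β, variance = k/β², so CV = 1/√k.
CV = SD/mean = 840/2000 = 0.42, hence k = 1/CV² = 5.67.
Then β = k/mean = 5.67/2000 = 0.00283.

k ≈ 5.67, β ≈ 0.00283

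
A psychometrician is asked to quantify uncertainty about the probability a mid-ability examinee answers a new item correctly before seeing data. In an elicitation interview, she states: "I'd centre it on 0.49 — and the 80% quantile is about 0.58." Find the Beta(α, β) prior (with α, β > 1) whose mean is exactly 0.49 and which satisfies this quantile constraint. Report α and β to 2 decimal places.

With mean 0.49 fixed, write α = 0.49s, β = 0.51s where s = α+β.
Need P(θ < 0.58) = 0.8 under Beta(0.49s, 0.51s). Normal approximation: (q−m)/√(m(1−m)/s) ≈ z_{0.8} = 0.842, so s ≈ 0.49·0.51·(0.842)²/(0.58−0.49)² = 21.9.
At s = 21.9: P(θ<0.58) ≈ 0.799. Adjusting to match 0.8 gives s ≈ 21.95.
So α = 0.49·21.95 ≈ 10.75, β = 0.51·21.95 ≈ 11.19.

α ≈ 10.75, β ≈ 11.19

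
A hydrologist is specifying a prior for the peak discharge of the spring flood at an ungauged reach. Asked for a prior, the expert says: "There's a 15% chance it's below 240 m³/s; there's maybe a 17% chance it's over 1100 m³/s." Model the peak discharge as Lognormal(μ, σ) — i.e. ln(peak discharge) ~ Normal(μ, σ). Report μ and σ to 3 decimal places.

μ ≈ 6.273, σ ≈ 0.765

If T ~ Lognormal(μ,σ) then ln T ~ Normal(μ,σ), so the p-quantile of ln T is μ + z_p·σ.
ln(240) = 5.481 and ln(1100) = 7.003; z_{0.15} = -1.036, z_{0.83} = 0.9542.
σ = (7.003 − 5.481)/(0.9542 − (-1.036)) = 0.765.
μ = 5.481 − (-1.036)·0.765 = 6.273.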